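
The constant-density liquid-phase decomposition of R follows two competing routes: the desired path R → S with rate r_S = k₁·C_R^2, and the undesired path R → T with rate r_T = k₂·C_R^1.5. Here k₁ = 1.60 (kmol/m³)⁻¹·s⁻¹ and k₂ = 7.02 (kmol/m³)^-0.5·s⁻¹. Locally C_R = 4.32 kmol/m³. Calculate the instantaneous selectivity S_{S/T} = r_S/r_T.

0.474

S_{S/T} = r_S/r_T = (k₁·C_R^2)/(k₂·C_R^1.5) = (k₁/k₂)·C_R^0.5.
= (1.60×4.320^2) / (7.02×4.320^1.5) = 29.86/63.03 = 0.474.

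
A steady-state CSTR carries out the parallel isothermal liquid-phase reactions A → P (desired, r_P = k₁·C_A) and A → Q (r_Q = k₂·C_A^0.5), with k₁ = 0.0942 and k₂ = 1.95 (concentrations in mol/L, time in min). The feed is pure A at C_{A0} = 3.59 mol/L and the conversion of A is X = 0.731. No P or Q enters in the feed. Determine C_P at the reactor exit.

0.119 mol/L

Exit C_A = C_{A0}(1−X) = 3.59×0.269 = 0.9657 mol/L.
Rates in a CSTR are evaluated at the outlet concentration: r_P = 0.0942×0.9657 = 0.09097, r_Q = 1.95×0.9657^0.5 = 1.916.
Fraction of consumed A going to P: r_P/(r_P+r_Q) = 0.04532.
C_P = 0.04532·C_{A0}·X = 0.04532×3.59×0.731 = 0.119 mol/L.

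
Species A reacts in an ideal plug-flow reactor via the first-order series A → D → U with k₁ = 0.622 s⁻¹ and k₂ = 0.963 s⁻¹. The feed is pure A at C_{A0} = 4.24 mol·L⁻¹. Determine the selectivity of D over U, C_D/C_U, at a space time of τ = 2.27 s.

0.463

The intermediate concentration in a first-order A→B→C sequence is C_D = k₁C_{A0}(e^(−k₁τ) − e^(−k₂τ))/(k₂−k₁).
e^(−k₁τ) = e^(−0.622×2.27) = e^(−1.412) = 0.2437; e^(−k₂τ) = e^(−2.186) = 0.1124.
C_D = 0.622×4.24/(0.963−0.622) × (0.2437−0.1124) = 7.734×0.1313 = 1.016 mol·L⁻¹.
C_A = C_{A0}e^(−k₁τ) = 1.033 mol·L⁻¹, so C_U = C_{A0}−C_A−C_D = 2.191 mol·L⁻¹; C_D/C_U = 0.463.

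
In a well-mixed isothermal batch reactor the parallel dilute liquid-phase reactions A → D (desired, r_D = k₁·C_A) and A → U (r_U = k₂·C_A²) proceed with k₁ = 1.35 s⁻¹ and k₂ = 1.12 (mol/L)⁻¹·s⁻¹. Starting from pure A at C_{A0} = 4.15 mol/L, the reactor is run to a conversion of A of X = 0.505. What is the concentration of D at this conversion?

C_A = C_{A0}(1−X) = 2.054 mol/L.
Along a PFR/batch, dC_D/dC_A = −r_D/(r_D+r_U) = −k₁/(k₁+k₂·C_A).
Integrating from C_{A0} to C_A: C_D = (1.35/1.12)·ln[(1.35+1.12·4.15)/(1.35+1.12·2.05)] = 1.205·ln(5.998/3.651) = 0.5984 mol/L.

0.598 mol/L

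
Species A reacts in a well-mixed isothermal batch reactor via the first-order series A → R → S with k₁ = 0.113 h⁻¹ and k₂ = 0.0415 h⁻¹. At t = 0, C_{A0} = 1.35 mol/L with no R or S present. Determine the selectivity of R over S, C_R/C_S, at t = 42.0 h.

The intermediate concentration in a first-order A→B→C sequence is C_R = k₁C_{A0}(e^(−k₁t) − e^(−k₂t))/(k₂−k₁).
e^(−k₁t) = e^(−0.113×42.0) = e^(−4.746) = 0.008686; e^(−k₂t) = e^(−1.743) = 0.1750.
C_R = 0.113×1.35/(0.0415−0.113) × (0.008686−0.1750) = (-2.134)×(-0.1663) = 0.3548 mol/L.
C_A = C_{A0}e^(−k₁t) = 0.01173 mol/L, so C_S = C_{A0}−C_A−C_R = 0.9834 mol/L; C_R/C_S = 0.361.

0.361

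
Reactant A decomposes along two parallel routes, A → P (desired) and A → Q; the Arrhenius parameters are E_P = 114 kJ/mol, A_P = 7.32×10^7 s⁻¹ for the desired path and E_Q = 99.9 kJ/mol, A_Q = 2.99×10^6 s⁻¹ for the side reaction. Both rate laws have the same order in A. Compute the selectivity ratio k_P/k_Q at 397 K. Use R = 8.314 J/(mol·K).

0.342

With equal orders, S_{P/Q} = k_P/k_Q = (A_P/A_Q)·exp[(E_Q−E_P)/(RT)].
(E_Q−E_P)/(RT) = (99.9−114)×10³/(8.314×397) = -14100/3301 = -4.272.
k_P/k_Q = (7.32×10^7/2.99×10^6)·exp(-4.272) = 24.48 × 0.01396 = 0.342.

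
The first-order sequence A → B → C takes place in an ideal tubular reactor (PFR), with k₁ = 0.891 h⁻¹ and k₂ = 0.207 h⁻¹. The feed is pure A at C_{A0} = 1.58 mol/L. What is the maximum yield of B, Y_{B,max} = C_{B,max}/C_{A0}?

0.643

At the optimum, C_{B,max}/C_{A0} = (k₁/k₂)^[k₂/(k₂−k₁)].
= (0.891/0.207)^(0.207/(0.207−0.891)) = (4.304)^(-0.3026) = 0.6429.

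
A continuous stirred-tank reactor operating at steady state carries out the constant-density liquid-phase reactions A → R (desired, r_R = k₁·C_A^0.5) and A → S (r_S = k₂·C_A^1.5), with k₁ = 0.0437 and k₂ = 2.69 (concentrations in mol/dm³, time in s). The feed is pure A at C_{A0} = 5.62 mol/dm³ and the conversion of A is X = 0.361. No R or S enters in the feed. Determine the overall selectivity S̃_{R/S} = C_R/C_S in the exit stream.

Exit C_A = C_{A0}(1−X) = 5.62×0.639 = 3.591 mol/dm³.
A CSTR operates uniformly at the exit composition, giving r_R = 0.08281 and r_S = 18.31 (each k·C_A^n at C_A = 3.591).
Overall selectivity = C_R/C_S = r_Rτ/(r_Sτ) = r_R/r_S = 0.00452.

0.00452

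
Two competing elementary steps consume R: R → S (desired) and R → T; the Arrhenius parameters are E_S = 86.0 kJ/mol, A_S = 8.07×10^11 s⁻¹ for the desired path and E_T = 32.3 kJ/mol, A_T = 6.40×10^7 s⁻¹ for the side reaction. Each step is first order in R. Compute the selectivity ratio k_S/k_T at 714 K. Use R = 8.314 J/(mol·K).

1.49

k_S/k_T = (A_S/A_T)·exp[−(E_S−E_T)/(RT)] = (A_S/A_T)·exp[(E_T−E_S)/(RT)].
(E_T−E_S)/(RT) = (32.3−86.0)×10³/(8.314×714) = -53700/5936 = -9.046.
k_S/k_T = (8.07×10^11/6.40×10^7)·exp(-9.046) = 12609 × 1.178×10^-4 = 1.49.
Since E_S > E_T, raising the temperature improves selectivity toward S.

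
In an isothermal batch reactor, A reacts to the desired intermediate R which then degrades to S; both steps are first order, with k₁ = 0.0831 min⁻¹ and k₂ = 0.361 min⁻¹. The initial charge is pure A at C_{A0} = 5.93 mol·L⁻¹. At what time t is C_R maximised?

Setting dC_R/dt = 0 gives t_opt = ln(k₂/k₁)/(k₂−k₁).
= ln(0.361/0.0831)/(0.361−0.0831) = ln(4.344)/0.2779 = 1.469/0.2779 = 5.29 min.

5.29 min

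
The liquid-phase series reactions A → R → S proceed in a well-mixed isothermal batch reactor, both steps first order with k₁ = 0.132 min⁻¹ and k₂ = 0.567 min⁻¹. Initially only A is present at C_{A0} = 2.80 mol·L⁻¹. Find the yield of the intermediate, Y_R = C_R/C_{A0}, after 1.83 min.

0.131

Solving the coupled first-order balances gives C_R(t) = [k₁/(k₂−k₁)]·C_{A0}·(e^(−k₁t) − e^(−k₂t)).
e^(−k₁t) = e^(−0.132×1.83) = e^(−0.2416) = 0.7854; e^(−k₂t) = e^(−1.038) = 0.3543.
C_R = 0.132×2.80/(0.567−0.132) × (0.7854−0.3543) = 0.8497×0.4311 = 0.3663 mol·L⁻¹.
Y_R = C_R/C_{A0} = 0.3663/2.80 = 0.131.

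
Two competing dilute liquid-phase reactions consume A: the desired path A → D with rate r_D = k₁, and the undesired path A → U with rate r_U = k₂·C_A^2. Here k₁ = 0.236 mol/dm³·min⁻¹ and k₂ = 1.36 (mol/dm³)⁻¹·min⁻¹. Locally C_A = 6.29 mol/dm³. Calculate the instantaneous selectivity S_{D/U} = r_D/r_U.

0.00439

S_{D/U} = r_D/r_U = (k₁)/(k₂·C_A^2) = (k₁/k₂)·C_A^-2.
= (0.236) / (1.36×6.290^2) = 0.2360/53.81 = 0.00439.
The undesired path is higher order in A, so low C_A (CSTR or dilute feed) favours D.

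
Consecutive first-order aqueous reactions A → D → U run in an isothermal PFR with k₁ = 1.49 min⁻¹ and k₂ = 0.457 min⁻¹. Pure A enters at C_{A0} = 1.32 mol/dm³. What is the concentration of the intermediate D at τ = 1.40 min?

0.768 mol/dm³

Solving the coupled first-order balances gives C_D(τ) = [k₁/(k₂−k₁)]·C_{A0}·(e^(−k₁τ) − e^(−k₂τ)).
e^(−k₁τ) = e^(−1.49×1.40) = e^(−2.086) = 0.1242; e^(−k₂τ) = e^(−0.6398) = 0.5274.
C_D = 1.49×1.32/(0.457−1.49) × (0.1242−0.5274) = (-1.904)×(-0.4032) = 0.7677 mol/dm³.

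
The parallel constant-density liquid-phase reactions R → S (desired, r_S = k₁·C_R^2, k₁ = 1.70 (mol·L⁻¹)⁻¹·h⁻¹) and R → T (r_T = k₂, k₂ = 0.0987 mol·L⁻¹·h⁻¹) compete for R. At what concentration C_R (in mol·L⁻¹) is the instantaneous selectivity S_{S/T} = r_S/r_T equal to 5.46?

S_{S/T} = (k₁/k₂)·C_R^2 ⇒ C_R = (S·k₂/k₁)^(0.5).
= (5.46×0.0987/1.70)^(0.5) = (0.3170)^(0.5) = 0.563 mol·L⁻¹.

0.563 mol·L⁻¹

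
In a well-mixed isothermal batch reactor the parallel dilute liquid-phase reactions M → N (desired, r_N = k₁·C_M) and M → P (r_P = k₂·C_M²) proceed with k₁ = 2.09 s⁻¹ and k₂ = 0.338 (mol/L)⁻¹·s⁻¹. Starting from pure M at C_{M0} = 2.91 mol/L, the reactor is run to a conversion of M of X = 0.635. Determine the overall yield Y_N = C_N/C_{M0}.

C_M = C_{M0}(1−X) = 1.062 mol/L.
Along a PFR/batch, dC_N/dC_M = −r_N/(r_N+r_P) = −k₁/(k₁+k₂·C_M).
Integrating from C_{M0} to C_M: C_N = (2.09/0.338)·ln[(2.09+0.338·2.91)/(2.09+0.338·1.06)] = 6.183·ln(3.074/2.449) = 1.405 mol/L.
Y_N = C_N/C_{M0} = 1.405/2.91 = 0.483.

0.483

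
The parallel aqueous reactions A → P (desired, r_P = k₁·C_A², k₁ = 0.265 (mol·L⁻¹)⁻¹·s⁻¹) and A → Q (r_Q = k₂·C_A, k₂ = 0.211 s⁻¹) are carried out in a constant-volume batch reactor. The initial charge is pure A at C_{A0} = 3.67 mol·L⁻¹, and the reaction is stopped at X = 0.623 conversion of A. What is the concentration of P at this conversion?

C_A = C_{A0}(1−X) = 1.384 mol·L⁻¹.
Along a PFR/batch, dC_Q/dC_A = −r_Q/(r_P+r_Q) = −k₂/(k₂+k₁·C_A).
Integrating from C_{A0} to C_A: C_Q = (0.211/0.265)·ln[(0.211+0.265·3.67)/(0.211+0.265·1.38)] = 0.7962·ln(1.184/0.5777) = 0.5711 mol·L⁻¹.
Then C_P = (C_{A0}−C_A) − C_Q = 2.286 − 0.5711 = 1.715 mol·L⁻¹.

1.72 mol·L⁻¹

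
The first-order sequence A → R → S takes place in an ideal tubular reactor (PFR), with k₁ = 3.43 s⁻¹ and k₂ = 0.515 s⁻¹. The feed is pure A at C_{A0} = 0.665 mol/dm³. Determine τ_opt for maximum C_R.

0.650 s

Setting dC_R/dτ = 0 gives τ_opt = ln(k₂/k₁)/(k₂−k₁).
= ln(0.515/3.43)/(0.515−3.43) = ln(0.1501)/-2.915 = -1.896/-2.915 = 0.650 s.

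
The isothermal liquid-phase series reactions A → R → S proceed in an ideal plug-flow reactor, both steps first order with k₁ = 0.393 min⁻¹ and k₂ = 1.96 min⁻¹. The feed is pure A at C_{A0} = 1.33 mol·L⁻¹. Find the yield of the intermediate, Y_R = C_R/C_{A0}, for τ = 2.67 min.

The intermediate concentration in a first-order A→B→C sequence is C_R = k₁C_{A0}(e^(−k₁τ) − e^(−k₂τ))/(k₂−k₁).
e^(−k₁τ) = e^(−0.393×2.67) = e^(−1.049) = 0.3502; e^(−k₂τ) = e^(−5.233) = 0.005336.
C_R = 0.393×1.33/(1.96−0.393) × (0.3502−0.005336) = 0.3336×0.3448 = 0.1150 mol·L⁻¹.
Y_R = C_R/C_{A0} = 0.1150/1.33 = 0.0865.

0.0865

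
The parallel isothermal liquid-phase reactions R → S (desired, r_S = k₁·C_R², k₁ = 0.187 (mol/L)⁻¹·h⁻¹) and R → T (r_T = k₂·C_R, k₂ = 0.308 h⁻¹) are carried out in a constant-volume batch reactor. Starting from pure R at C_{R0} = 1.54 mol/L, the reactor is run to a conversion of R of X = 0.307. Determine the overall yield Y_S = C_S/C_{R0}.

C_R = C_{R0}(1−X) = 1.067 mol/L.
Along a PFR/batch, dC_T/dC_R = −r_T/(r_S+r_T) = −k₂/(k₂+k₁·C_R).
Integrating from C_{R0} to C_R: C_T = (0.308/0.187)·ln[(0.308+0.187·1.54)/(0.308+0.187·1.07)] = 1.647·ln(0.5960/0.5076) = 0.2645 mol/L.
Then C_S = (C_{R0}−C_R) − C_T = 0.4728 − 0.2645 = 0.2083 mol/L.
Y_S = C_S/C_{R0} = 0.2083/1.54 = 0.135.

0.135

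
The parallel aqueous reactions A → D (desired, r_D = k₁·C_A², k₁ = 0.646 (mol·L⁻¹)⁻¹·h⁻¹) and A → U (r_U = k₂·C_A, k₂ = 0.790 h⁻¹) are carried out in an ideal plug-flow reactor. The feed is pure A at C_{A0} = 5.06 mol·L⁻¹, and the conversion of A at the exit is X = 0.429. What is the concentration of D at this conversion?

C_A = C_{A0}(1−X) = 2.889 mol·L⁻¹.
Along a PFR/batch, dC_U/dC_A = −r_U/(r_D+r_U) = −k₂/(k₂+k₁·C_A).
Integrating from C_{A0} to C_A: C_U = (0.790/0.646)·ln[(0.790+0.646·5.06)/(0.790+0.646·2.89)] = 1.223·ln(4.059/2.656) = 0.5184 mol·L⁻¹.
Then C_D = (C_{A0}−C_A) − C_U = 2.171 − 0.5184 = 1.652 mol·L⁻¹.

1.65 mol·L⁻¹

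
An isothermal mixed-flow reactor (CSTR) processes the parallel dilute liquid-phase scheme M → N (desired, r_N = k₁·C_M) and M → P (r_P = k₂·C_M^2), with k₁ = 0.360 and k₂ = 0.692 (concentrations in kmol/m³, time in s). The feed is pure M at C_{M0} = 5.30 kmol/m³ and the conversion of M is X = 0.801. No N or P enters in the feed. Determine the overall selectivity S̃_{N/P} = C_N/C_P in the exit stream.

0.493

Exit C_M = C_{M0}(1−X) = 5.30×0.199 = 1.055 kmol/m³.
A CSTR operates uniformly at the exit composition, giving r_N = 0.3797 and r_P = 0.7698 (each k·C_M^n at C_M = 1.055).
Overall selectivity = C_N/C_P = r_Nτ/(r_Pτ) = r_N/r_P = 0.493.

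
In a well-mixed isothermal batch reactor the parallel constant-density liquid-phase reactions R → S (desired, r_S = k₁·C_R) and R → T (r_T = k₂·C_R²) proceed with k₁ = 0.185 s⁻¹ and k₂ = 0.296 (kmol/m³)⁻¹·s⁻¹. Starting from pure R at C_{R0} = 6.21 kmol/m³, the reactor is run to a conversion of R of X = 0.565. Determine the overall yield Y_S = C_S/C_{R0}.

C_R = C_{R0}(1−X) = 2.701 kmol/m³.
Along a PFR/batch, dC_S/dC_R = −r_S/(r_S+r_T) = −k₁/(k₁+k₂·C_R).
Integrating from C_{R0} to C_R: C_S = (0.185/0.296)·ln[(0.185+0.296·6.21)/(0.185+0.296·2.70)] = 0.6250·ln(2.023/0.9846) = 0.4501 kmol/m³.
Y_S = C_S/C_{R0} = 0.4501/6.21 = 0.0725.

0.0725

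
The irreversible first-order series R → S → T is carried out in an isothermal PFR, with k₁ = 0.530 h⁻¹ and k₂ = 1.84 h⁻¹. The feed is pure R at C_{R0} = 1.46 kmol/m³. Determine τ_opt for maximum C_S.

Setting dC_S/dτ = 0 gives τ_opt = ln(k₂/k₁)/(k₂−k₁).
= ln(1.84/0.530)/(1.84−0.530) = ln(3.472)/1.310 = 1.245/1.310 = 0.950 h.

0.950 h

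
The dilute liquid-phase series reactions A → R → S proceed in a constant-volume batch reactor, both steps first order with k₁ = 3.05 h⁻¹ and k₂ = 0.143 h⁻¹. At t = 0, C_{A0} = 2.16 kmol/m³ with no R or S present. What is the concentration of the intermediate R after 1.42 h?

1.82 kmol/m³

Solving the coupled first-order balances gives C_R(t) = [k₁/(k₂−k₁)]·C_{A0}·(e^(−k₁t) − e^(−k₂t)).
e^(−k₁t) = e^(−3.05×1.42) = e^(−4.331) = 0.01315; e^(−k₂t) = e^(−0.2031) = 0.8162.
C_R = 3.05×2.16/(0.143−3.05) × (0.01315−0.8162) = (-2.266)×(-0.8031) = 1.820 kmol/m³.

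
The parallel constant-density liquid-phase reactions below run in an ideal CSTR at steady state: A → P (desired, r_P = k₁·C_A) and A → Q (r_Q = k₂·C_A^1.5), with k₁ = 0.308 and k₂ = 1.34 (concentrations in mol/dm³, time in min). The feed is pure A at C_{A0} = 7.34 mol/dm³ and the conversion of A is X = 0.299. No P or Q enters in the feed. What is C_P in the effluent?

Exit C_A = C_{A0}(1−X) = 7.34×0.701 = 5.145 mol/dm³.
Rates in a CSTR are evaluated at the outlet concentration: r_P = 0.308×5.145 = 1.585, r_Q = 1.34×5.145^1.5 = 15.64.
Fraction of consumed A going to P: r_P/(r_P+r_Q) = 0.09201.
C_P = 0.09201·C_{A0}·X = 0.09201×7.34×0.299 = 0.202 mol/dm³.

0.202 mol/dm³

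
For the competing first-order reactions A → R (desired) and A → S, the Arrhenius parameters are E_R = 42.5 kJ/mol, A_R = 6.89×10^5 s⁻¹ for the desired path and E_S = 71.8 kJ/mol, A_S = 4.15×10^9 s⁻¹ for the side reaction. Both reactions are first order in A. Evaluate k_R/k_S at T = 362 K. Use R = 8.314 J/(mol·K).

2.81

Since both paths have the same order in A, the concentration cancels and S_{R/S} = k_R/k_S = (A_R/A_S)·exp[(E_S−E_R)/(RT)].
(E_S−E_R)/(RT) = (71.8−42.5)×10³/(8.314×362) = 29300/3010 = 9.735.
k_R/k_S = (6.89×10^5/4.15×10^9)·exp(9.735) = 1.660×10^-4 × 16904 = 2.81.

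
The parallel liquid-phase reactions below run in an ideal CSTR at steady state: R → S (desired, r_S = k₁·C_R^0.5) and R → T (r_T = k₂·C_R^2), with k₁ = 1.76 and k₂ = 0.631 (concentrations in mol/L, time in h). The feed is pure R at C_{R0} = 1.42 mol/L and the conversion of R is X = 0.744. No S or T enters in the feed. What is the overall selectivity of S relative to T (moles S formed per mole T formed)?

12.7

Exit C_R = C_{R0}(1−X) = 1.42×0.256 = 0.3635 mol/L.
In a CSTR the entire volume is at exit conditions, so r_S = 1.76×0.3635^0.5 = 1.061 and r_T = 0.631×0.3635^2 = 0.08338.
Overall selectivity = C_S/C_T = r_Sτ/(r_Tτ) = r_S/r_T = 12.7.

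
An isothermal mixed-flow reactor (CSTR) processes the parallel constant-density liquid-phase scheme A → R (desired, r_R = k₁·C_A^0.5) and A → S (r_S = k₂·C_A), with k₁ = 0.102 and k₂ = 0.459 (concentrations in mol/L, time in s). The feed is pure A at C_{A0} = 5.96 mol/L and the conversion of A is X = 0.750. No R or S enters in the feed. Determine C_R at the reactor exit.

0.688 mol/L

Exit C_A = C_{A0}(1−X) = 5.96×0.250 = 1.490 mol/L.
A CSTR operates uniformly at the exit composition, giving r_R = 0.1245 and r_S = 0.6839 (each k·C_A^n at C_A = 1.490).
Fraction of consumed A going to R: r_R/(r_R+r_S) = 0.1540.
C_R = 0.1540·C_{A0}·X = 0.1540×5.96×0.750 = 0.688 mol/L.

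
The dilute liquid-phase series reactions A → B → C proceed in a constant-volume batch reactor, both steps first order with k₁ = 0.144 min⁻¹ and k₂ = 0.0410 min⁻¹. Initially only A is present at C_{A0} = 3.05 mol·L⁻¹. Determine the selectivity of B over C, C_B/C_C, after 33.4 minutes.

The intermediate concentration in a first-order A→B→C sequence is C_B = k₁C_{A0}(e^(−k₁t) − e^(−k₂t))/(k₂−k₁).
e^(−k₁t) = e^(−0.144×33.4) = e^(−4.810) = 0.008151; e^(−k₂t) = e^(−1.369) = 0.2543.
C_B = 0.144×3.05/(0.0410−0.144) × (0.008151−0.2543) = (-4.264)×(-0.2461) = 1.049 mol·L⁻¹.
C_A = C_{A0}e^(−k₁t) = 0.02486 mol·L⁻¹, so C_C = C_{A0}−C_A−C_B = 1.976 mol·L⁻¹; C_B/C_C = 0.531.

0.531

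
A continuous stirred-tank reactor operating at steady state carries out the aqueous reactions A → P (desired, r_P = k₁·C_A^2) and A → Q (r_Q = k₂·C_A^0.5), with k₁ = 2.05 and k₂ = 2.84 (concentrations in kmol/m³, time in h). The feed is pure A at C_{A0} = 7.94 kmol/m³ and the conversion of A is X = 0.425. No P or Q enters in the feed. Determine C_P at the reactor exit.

Exit C_A = C_{A0}(1−X) = 7.94×0.575 = 4.566 kmol/m³.
A CSTR operates uniformly at the exit composition, giving r_P = 42.73 and r_Q = 6.068 (each k·C_A^n at C_A = 4.566).
Fraction of consumed A going to P: r_P/(r_P+r_Q) = 0.8756.
C_P = 0.8756·C_{A0}·X = 0.8756×7.94×0.425 = 2.95 kmol/m³.

2.95 kmol/m³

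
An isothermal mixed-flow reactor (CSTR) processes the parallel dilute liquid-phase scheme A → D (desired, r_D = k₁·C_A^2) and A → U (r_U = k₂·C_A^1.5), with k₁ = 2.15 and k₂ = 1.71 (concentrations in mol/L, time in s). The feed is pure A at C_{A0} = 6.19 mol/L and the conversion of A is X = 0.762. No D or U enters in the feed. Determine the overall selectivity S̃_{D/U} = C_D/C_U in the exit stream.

1.53

Exit C_A = C_{A0}(1−X) = 6.19×0.238 = 1.473 mol/L.
A CSTR operates uniformly at the exit composition, giving r_D = 4.666 and r_U = 3.058 (each k·C_A^n at C_A = 1.473).
Overall selectivity = C_D/C_U = r_Dτ/(r_Uτ) = r_D/r_U = 1.53.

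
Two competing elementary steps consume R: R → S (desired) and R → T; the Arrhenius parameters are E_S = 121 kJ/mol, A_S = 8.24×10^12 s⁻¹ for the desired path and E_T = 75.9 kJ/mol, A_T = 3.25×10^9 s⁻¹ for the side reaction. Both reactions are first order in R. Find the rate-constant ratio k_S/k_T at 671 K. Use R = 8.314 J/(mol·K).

Since both paths have the same order in R, the concentration cancels and S_{S/T} = k_S/k_T = (A_S/A_T)·exp[(E_T−E_S)/(RT)].
(E_T−E_S)/(RT) = (75.9−121)×10³/(8.314×671) = -45100/5579 = -8.084.
k_S/k_T = (8.24×10^12/3.25×10^9)·exp(-8.084) = 2535 × 3.083×10^-4 = 0.782.

0.782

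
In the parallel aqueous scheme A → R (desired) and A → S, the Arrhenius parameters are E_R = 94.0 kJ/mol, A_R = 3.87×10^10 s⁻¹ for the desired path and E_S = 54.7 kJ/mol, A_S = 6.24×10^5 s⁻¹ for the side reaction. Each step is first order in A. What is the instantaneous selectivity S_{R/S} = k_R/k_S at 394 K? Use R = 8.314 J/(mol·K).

0.382

With equal orders, S_{R/S} = k_R/k_S = (A_R/A_S)·exp[(E_S−E_R)/(RT)].
(E_S−E_R)/(RT) = (54.7−94.0)×10³/(8.314×394) = -39300/3276 = -12.00.
k_R/k_S = (3.87×10^10/6.24×10^5)·exp(-12.00) = 62019 × 6.160×10^-6 = 0.382.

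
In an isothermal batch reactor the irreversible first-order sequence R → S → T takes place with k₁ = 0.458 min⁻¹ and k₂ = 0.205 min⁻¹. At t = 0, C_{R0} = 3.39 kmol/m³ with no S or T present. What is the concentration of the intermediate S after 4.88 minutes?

1.60 kmol/m³

For first-order series with pure R initially, C_S(t) = k₁C_{R0}/(k₂−k₁)·(e^(−k₁t) − e^(−k₂t)).
e^(−k₁t) = e^(−0.458×4.88) = e^(−2.235) = 0.1070; e^(−k₂t) = e^(−1.000) = 0.3677.
C_S = 0.458×3.39/(0.205−0.458) × (0.1070−0.3677) = (-6.137)×(-0.2607) = 1.600 kmol/m³.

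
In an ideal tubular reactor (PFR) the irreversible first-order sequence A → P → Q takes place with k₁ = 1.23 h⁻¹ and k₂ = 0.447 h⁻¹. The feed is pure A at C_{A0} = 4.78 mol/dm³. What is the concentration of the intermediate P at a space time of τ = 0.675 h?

Solving the coupled first-order balances gives C_P(τ) = [k₁/(k₂−k₁)]·C_{A0}·(e^(−k₁τ) − e^(−k₂τ)).
e^(−k₁τ) = e^(−1.23×0.675) = e^(−0.8303) = 0.4359; e^(−k₂τ) = e^(−0.3017) = 0.7395.
C_P = 1.23×4.78/(0.447−1.23) × (0.4359−0.7395) = (-7.509)×(-0.3036) = 2.280 mol/dm³.

2.28 mol/dm³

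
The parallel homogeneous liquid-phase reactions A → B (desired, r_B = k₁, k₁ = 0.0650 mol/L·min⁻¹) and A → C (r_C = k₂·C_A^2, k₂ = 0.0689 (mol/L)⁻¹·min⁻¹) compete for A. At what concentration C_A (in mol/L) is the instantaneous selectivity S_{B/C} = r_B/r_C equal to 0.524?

1.34 mol/L

S_{B/C} = (k₁/k₂)·C_A^-2 ⇒ C_A = (S·k₂/k₁)^(-0.5).
= (0.524×0.0689/0.0650)^(-0.5) = (0.5554)^(-0.5) = 1.34 mol/L.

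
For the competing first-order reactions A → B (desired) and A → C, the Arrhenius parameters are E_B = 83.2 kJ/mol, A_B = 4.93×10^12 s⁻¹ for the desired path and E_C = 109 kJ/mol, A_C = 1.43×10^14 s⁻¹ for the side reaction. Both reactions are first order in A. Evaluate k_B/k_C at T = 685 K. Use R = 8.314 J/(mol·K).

With equal orders, S_{B/C} = k_B/k_C = (A_B/A_C)·exp[(E_C−E_B)/(RT)].
(E_C−E_B)/(RT) = (109−83.2)×10³/(8.314×685) = 25800/5695 = 4.530.
k_B/k_C = (4.93×10^12/1.43×10^14)·exp(4.530) = 0.03448 × 92.78 = 3.20.

3.20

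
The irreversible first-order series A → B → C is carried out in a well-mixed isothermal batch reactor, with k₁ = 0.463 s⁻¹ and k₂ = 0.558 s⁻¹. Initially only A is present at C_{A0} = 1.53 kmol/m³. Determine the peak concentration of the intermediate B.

0.511 kmol/m³

At the optimum, C_{B,max}/C_{A0} = (k₁/k₂)^[k₂/(k₂−k₁)].
= (0.463/0.558)^(0.558/(0.558−0.463)) = (0.8297)^(5.874) = 0.3341.
C_{B,max} = 0.3341×1.53 = 0.511 kmol/m³.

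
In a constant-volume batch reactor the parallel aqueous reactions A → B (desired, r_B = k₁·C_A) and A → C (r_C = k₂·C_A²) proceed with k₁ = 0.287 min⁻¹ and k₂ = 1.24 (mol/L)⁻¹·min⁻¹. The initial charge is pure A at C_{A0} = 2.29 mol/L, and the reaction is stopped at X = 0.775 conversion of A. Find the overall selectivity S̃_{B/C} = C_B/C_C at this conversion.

C_A = C_{A0}(1−X) = 0.5152 mol/L.
Along a PFR/batch, dC_B/dC_A = −r_B/(r_B+r_C) = −k₁/(k₁+k₂·C_A).
Integrating from C_{A0} to C_A: C_B = (0.287/1.24)·ln[(0.287+1.24·2.29)/(0.287+1.24·0.515)] = 0.2315·ln(3.127/0.9259) = 0.2817 mol/L.
C_C = (C_{A0}−C_A)−C_B = 1.493 mol/L; S̃_{B/C} = 0.2817/1.493 = 0.189.

0.189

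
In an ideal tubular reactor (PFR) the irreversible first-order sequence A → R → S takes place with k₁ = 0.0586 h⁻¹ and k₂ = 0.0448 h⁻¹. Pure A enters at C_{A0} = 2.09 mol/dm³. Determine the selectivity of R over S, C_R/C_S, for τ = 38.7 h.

For first-order series with pure A initially, C_R(τ) = k₁C_{A0}/(k₂−k₁)·(e^(−k₁τ) − e^(−k₂τ)).
e^(−k₁τ) = e^(−0.0586×38.7) = e^(−2.268) = 0.1035; e^(−k₂τ) = e^(−1.734) = 0.1766.
C_R = 0.0586×2.09/(0.0448−0.0586) × (0.1035−0.1766) = (-8.875)×(-0.07308) = 0.6486 mol/dm³.
C_A = C_{A0}e^(−k₁τ) = 0.2164 mol/dm³, so C_S = C_{A0}−C_A−C_R = 1.225 mol/dm³; C_R/C_S = 0.529.

0.529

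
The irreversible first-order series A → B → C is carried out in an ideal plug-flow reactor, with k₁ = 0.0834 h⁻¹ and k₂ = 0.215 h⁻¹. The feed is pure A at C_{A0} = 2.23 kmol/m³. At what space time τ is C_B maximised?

7.20 h

For first-order series the maximum of C_B occurs at τ_opt = ln(k₂/k₁)/(k₂−k₁).
= ln(0.215/0.0834)/(0.215−0.0834) = ln(2.578)/0.1316 = 0.9470/0.1316 = 7.20 h.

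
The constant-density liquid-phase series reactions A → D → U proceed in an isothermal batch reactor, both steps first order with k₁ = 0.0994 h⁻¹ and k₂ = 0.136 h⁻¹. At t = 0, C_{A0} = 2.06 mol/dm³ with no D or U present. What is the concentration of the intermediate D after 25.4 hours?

0.271 mol/dm³

Solving the coupled first-order balances gives C_D(t) = [k₁/(k₂−k₁)]·C_{A0}·(e^(−k₁t) − e^(−k₂t)).
e^(−k₁t) = e^(−0.0994×25.4) = e^(−2.525) = 0.08008; e^(−k₂t) = e^(−3.454) = 0.03161.
C_D = 0.0994×2.06/(0.136−0.0994) × (0.08008−0.03161) = 5.595×0.04847 = 0.2712 mol/dm³.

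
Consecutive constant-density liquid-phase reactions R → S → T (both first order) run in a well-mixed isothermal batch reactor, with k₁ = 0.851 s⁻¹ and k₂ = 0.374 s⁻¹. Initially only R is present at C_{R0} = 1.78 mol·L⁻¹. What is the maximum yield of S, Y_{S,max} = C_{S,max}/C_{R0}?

0.525

Evaluating C_S at t_opt = ln(k₂/k₁)/(k₂−k₁) gives C_{S,max}/C_{R0} = (k₁/k₂)^[k₂/(k₂−k₁)].
= (0.851/0.374)^(0.374/(0.374−0.851)) = (2.275)^(-0.7841) = 0.5249.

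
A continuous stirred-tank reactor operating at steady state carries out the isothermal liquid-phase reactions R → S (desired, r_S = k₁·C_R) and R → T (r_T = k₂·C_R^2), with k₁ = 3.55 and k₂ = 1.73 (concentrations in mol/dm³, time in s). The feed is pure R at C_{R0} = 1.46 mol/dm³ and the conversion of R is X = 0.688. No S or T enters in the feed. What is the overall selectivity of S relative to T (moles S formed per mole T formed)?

4.50

Exit C_R = C_{R0}(1−X) = 1.46×0.312 = 0.4555 mol/dm³.
A CSTR operates uniformly at the exit composition, giving r_S = 1.617 and r_T = 0.3590 (each k·C_R^n at C_R = 0.4555).
Overall selectivity = C_S/C_T = r_Sτ/(r_Tτ) = r_S/r_T = 4.50.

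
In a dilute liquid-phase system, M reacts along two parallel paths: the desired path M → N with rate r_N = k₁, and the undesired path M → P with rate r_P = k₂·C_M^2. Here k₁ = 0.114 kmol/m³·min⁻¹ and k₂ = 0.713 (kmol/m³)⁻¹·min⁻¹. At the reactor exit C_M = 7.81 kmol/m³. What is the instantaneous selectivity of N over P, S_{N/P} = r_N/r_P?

0.00262

S_{N/P} = r_N/r_P = (k₁)/(k₂·C_M^2) = (k₁/k₂)·C_M^-2.
= (0.114) / (0.713×7.810^2) = 0.1140/43.49 = 0.00262.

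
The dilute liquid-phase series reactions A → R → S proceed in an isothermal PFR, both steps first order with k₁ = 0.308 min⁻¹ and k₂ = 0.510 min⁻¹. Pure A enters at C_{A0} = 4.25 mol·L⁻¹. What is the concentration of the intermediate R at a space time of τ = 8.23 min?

For first-order series with pure A initially, C_R(τ) = k₁C_{A0}/(k₂−k₁)·(e^(−k₁τ) − e^(−k₂τ)).
e^(−k₁τ) = e^(−0.308×8.23) = e^(−2.535) = 0.07927; e^(−k₂τ) = e^(−4.197) = 0.01504.
C_R = 0.308×4.25/(0.510−0.308) × (0.07927−0.01504) = 6.480×0.06424 = 0.4163 mol·L⁻¹.

0.416 mol·L⁻¹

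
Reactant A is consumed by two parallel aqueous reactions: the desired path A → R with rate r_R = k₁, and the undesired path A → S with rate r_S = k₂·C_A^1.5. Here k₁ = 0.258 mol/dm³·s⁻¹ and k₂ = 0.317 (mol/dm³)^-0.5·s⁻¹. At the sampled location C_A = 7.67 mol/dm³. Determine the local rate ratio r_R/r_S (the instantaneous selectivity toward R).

S_{R/S} = r_R/r_S = (k₁)/(k₂·C_A^1.5) = (k₁/k₂)·C_A^-1.5.
= (0.258) / (0.317×7.670^1.5) = 0.2580/6.734 = 0.0383.
The undesired path is higher order in A, so low C_A (CSTR or dilute feed) favours R.

0.0383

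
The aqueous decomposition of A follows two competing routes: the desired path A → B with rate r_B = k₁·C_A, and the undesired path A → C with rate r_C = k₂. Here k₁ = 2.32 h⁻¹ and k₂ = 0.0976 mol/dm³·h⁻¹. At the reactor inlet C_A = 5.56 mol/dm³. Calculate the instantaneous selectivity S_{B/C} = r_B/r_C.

S_{B/C} = r_B/r_C = (k₁·C_A)/(k₂) = (k₁/k₂)·C_A.
= (2.32×5.560) / (0.0976) = 12.90/0.09760 = 132.
Since the desired path is higher order in A, keeping C_A high (PFR or concentrated feed) favours B.

132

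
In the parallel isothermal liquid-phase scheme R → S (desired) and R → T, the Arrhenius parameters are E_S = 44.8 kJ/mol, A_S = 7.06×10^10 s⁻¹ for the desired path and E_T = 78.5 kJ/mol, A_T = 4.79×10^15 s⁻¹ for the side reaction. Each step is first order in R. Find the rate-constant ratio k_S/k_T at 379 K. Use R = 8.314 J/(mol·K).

0.651

Since both paths have the same order in R, the concentration cancels and S_{S/T} = k_S/k_T = (A_S/A_T)·exp[(E_T−E_S)/(RT)].
(E_T−E_S)/(RT) = (78.5−44.8)×10³/(8.314×379) = 33700/3151 = 10.69.
k_S/k_T = (7.06×10^10/4.79×10^15)·exp(10.69) = 1.474×10^-5 × 44135 = 0.651.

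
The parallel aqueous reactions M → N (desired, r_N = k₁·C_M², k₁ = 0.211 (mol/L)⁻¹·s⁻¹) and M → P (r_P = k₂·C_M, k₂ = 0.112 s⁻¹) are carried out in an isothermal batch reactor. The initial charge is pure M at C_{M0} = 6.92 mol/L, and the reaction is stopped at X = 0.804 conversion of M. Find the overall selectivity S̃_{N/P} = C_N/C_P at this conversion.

C_M = C_{M0}(1−X) = 1.356 mol/L.
Along a PFR/batch, dC_P/dC_M = −r_P/(r_N+r_P) = −k₂/(k₂+k₁·C_M).
Integrating from C_{M0} to C_M: C_P = (0.112/0.211)·ln[(0.112+0.211·6.92)/(0.112+0.211·1.36)] = 0.5308·ln(1.572/0.3982) = 0.7289 mol/L.
Then C_N = (C_{M0}−C_M) − C_P = 5.564 − 0.7289 = 4.835 mol/L.
S̃_{N/P} = C_N/C_P = 4.835/0.7289 = 6.63.

6.63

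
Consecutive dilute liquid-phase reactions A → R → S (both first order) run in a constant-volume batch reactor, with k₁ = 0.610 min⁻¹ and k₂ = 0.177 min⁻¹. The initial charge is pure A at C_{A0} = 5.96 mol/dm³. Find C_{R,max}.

For a first-order series the maximum intermediate yield is C_{R,max}/C_{A0} = (k₁/k₂)^[k₂/(k₂−k₁)].
= (0.610/0.177)^(0.177/(0.177−0.610)) = (3.446)^(-0.4088) = 0.6030.
C_{R,max} = 0.6030×5.96 = 3.59 mol/dm³.

3.59 mol/dm³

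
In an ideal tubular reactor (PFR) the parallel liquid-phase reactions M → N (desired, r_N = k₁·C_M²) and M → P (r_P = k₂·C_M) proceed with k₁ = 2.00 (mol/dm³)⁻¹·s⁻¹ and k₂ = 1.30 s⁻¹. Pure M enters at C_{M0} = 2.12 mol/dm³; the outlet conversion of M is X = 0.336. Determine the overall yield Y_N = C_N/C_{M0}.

C_M = C_{M0}(1−X) = 1.408 mol/dm³.
Along a PFR/batch, dC_P/dC_M = −r_P/(r_N+r_P) = −k₂/(k₂+k₁·C_M).
Integrating from C_{M0} to C_M: C_P = (1.30/2.00)·ln[(1.30+2.00·2.12)/(1.30+2.00·1.41)] = 0.6500·ln(5.540/4.115) = 0.1932 mol/dm³.
Then C_N = (C_{M0}−C_M) − C_P = 0.7123 − 0.1932 = 0.5191 mol/dm³.
Y_N = C_N/C_{M0} = 0.5191/2.12 = 0.245.

0.245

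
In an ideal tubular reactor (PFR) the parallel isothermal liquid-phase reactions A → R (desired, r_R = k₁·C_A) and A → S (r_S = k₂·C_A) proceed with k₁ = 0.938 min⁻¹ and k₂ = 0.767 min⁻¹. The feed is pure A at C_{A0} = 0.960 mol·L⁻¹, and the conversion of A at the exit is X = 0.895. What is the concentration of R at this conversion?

C_A = C_{A0}(1−X) = 0.1008 mol·L⁻¹.
Both paths are first order in A, so the instantaneous fraction to R is constant: dC_R/d(−C_A) = k₁/(k₁+k₂) = 0.5501.
C_R = 0.5501·(C_{A0}−C_A) = 0.5501×0.8592 = 0.473 mol·L⁻¹.

0.473 mol·L⁻¹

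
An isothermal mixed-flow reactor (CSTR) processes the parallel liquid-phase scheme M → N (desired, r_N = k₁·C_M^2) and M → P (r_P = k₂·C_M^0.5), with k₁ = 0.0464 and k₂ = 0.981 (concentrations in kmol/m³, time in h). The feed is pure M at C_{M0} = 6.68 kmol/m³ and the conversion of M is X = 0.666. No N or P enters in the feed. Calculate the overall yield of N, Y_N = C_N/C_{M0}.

0.0907

Exit C_M = C_{M0}(1−X) = 6.68×0.334 = 2.231 kmol/m³.
Rates in a CSTR are evaluated at the outlet concentration: r_N = 0.0464×2.231^2 = 0.2310, r_P = 0.981×2.231^0.5 = 1.465.
Fraction of consumed M going to N: r_N/(r_N+r_P) = 0.1362.
C_N = 0.1362·C_{M0}·X = 0.1362×6.68×0.666 = 0.606 kmol/m³; Y_N = C_N/C_{M0} = 0.0907.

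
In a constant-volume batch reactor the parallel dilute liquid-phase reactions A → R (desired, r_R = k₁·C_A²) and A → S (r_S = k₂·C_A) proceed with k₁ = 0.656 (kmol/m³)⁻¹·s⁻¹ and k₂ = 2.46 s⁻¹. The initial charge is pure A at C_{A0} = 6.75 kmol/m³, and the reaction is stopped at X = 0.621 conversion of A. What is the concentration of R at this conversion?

2.28 kmol/m³

C_A = C_{A0}(1−X) = 2.558 kmol/m³.
Along a PFR/batch, dC_S/dC_A = −r_S/(r_R+r_S) = −k₂/(k₂+k₁·C_A).
Integrating from C_{A0} to C_A: C_S = (2.46/0.656)·ln[(2.46+0.656·6.75)/(2.46+0.656·2.56)] = 3.750·ln(6.888/4.138) = 1.911 kmol/m³.
Then C_R = (C_{A0}−C_A) − C_S = 4.192 − 1.911 = 2.281 kmol/m³.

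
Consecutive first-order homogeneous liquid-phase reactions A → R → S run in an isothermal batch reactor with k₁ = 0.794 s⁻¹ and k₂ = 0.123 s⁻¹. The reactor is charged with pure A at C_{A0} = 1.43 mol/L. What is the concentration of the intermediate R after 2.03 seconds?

0.981 mol/L

For first-order series with pure A initially, C_R(t) = k₁C_{A0}/(k₂−k₁)·(e^(−k₁t) − e^(−k₂t)).
e^(−k₁t) = e^(−0.794×2.03) = e^(−1.612) = 0.1995; e^(−k₂t) = e^(−0.2497) = 0.7790.
C_R = 0.794×1.43/(0.123−0.794) × (0.1995−0.7790) = (-1.692)×(-0.5795) = 0.9806 mol/L.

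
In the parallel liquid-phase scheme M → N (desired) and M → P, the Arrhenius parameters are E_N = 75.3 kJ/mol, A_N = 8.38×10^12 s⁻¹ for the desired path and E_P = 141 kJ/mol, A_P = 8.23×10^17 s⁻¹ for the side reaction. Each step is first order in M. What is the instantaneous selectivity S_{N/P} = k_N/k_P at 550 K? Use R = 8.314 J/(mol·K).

k_N/k_P = (A_N/A_P)·exp[−(E_N−E_P)/(RT)] = (A_N/A_P)·exp[(E_P−E_N)/(RT)].
(E_P−E_N)/(RT) = (141−75.3)×10³/(8.314×550) = 65700/4573 = 14.37.
k_N/k_P = (8.38×10^12/8.23×10^17)·exp(14.37) = 1.018×10^-5 × 1.737×10^6 = 17.7.

17.7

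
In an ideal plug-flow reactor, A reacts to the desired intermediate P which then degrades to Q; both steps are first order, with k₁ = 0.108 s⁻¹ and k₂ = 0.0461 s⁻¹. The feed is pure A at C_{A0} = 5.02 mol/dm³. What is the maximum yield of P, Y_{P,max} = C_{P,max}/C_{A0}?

At the optimum, C_{P,max}/C_{A0} = (k₁/k₂)^[k₂/(k₂−k₁)].
= (0.108/0.0461)^(0.0461/(0.0461−0.108)) = (2.343)^(-0.7447) = 0.5305.

0.530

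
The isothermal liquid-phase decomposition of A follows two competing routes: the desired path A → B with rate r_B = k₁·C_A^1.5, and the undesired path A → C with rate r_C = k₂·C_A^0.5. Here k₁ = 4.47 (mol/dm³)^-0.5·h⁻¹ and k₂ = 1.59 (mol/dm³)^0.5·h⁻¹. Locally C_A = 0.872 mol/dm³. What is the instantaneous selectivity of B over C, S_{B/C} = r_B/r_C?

S_{B/C} = r_B/r_C = (k₁·C_A^1.5)/(k₂·C_A^0.5) = (k₁/k₂)·C_A.
= (4.47×0.8720^1.5) / (1.59×0.8720^0.5) = 3.640/1.485 = 2.45.
Since the desired path is higher order in A, keeping C_A high (PFR or concentrated feed) favours B.

2.45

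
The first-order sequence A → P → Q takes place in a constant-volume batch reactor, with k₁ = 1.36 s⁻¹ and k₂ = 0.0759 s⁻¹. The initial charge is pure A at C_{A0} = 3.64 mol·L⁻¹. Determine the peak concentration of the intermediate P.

For a first-order series the maximum intermediate yield is C_{P,max}/C_{A0} = (k₁/k₂)^[k₂/(k₂−k₁)].
= (1.36/0.0759)^(0.0759/(0.0759−1.36)) = (17.92)^(-0.05911) = 0.8432.
C_{P,max} = 0.8432×3.64 = 3.07 mol·L⁻¹.

3.07 mol·L⁻¹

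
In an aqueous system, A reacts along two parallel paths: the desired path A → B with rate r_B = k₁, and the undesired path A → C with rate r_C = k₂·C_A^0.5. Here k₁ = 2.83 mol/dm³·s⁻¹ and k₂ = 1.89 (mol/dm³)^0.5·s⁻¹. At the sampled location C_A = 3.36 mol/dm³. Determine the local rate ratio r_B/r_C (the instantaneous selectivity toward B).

S_{B/C} = r_B/r_C = (k₁)/(k₂·C_A^0.5) = (k₁/k₂)·C_A^-0.5.
= (2.83) / (1.89×3.360^0.5) = 2.830/3.464 = 0.817.

0.817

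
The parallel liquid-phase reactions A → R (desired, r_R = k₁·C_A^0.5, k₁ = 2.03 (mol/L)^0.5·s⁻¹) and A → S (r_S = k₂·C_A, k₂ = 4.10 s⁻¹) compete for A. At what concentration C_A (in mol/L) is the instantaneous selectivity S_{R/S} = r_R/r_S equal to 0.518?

S_{R/S} = (k₁/k₂)·C_A^-0.5 ⇒ C_A = (S·k₂/k₁)^(-2).
= (0.518×4.10/2.03)^(-2) = (1.046)^(-2) = 0.914 mol/L.

0.914 mol/L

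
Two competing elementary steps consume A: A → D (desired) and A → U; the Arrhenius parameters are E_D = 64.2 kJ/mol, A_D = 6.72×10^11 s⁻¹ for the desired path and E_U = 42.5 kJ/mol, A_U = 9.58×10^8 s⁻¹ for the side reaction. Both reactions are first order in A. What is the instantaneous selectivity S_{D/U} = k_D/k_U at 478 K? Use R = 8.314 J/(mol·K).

2.98

With equal orders, S_{D/U} = k_D/k_U = (A_D/A_U)·exp[(E_U−E_D)/(RT)].
(E_U−E_D)/(RT) = (42.5−64.2)×10³/(8.314×478) = -21700/3974 = -5.460.
k_D/k_U = (6.72×10^11/9.58×10^8)·exp(-5.460) = 701.5 × 0.004252 = 2.98.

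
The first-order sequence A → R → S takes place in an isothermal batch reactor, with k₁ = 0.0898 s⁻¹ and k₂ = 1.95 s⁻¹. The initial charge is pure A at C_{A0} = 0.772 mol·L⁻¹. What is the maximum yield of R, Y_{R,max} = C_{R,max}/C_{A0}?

Evaluating C_R at t_opt = ln(k₂/k₁)/(k₂−k₁) gives C_{R,max}/C_{A0} = (k₁/k₂)^[k₂/(k₂−k₁)].
= (0.0898/1.95)^(1.95/(1.95−0.0898)) = (0.04605)^(1.048) = 0.03969.

0.0397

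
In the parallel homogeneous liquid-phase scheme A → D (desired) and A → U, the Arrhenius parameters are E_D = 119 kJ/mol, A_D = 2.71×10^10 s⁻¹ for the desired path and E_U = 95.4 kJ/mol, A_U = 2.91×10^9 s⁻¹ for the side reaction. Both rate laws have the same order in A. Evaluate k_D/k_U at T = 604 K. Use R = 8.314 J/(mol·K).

k_D/k_U = (A_D/A_U)·exp[−(E_D−E_U)/(RT)] = (A_D/A_U)·exp[(E_U−E_D)/(RT)].
(E_U−E_D)/(RT) = (95.4−119)×10³/(8.314×604) = -23600/5022 = -4.700.
k_D/k_U = (2.71×10^10/2.91×10^9)·exp(-4.700) = 9.313 × 0.009099 = 0.0847.
Since E_D > E_U, raising the temperature improves selectivity toward D.

0.0847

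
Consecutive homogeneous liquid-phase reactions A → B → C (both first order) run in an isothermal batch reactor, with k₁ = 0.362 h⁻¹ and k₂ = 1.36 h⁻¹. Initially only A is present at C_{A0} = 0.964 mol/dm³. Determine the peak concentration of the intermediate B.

0.159 mol/dm³

For a first-order series the maximum intermediate yield is C_{B,max}/C_{A0} = (k₁/k₂)^[k₂/(k₂−k₁)].
= (0.362/1.36)^(1.36/(1.36−0.362)) = (0.2662)^(1.363) = 0.1647.
C_{B,max} = 0.1647×0.964 = 0.159 mol/dm³.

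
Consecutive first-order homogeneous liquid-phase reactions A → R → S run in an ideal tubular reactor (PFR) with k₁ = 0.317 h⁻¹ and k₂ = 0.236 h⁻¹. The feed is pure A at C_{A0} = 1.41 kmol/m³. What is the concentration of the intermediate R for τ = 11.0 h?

0.243 kmol/m³

The intermediate concentration in a first-order A→B→C sequence is C_R = k₁C_{A0}(e^(−k₁τ) − e^(−k₂τ))/(k₂−k₁).
e^(−k₁τ) = e^(−0.317×11.0) = e^(−3.487) = 0.03059; e^(−k₂τ) = e^(−2.596) = 0.07457.
C_R = 0.317×1.41/(0.236−0.317) × (0.03059−0.07457) = (-5.518)×(-0.04398) = 0.2427 kmol/m³.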